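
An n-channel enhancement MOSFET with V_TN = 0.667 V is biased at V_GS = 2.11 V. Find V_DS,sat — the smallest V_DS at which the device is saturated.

The boundary between triode and saturation is V_DS = V_GS − V_TN = V_ov.
V_ov = 2.11 − 0.667 = 1.44 V.

V_DS,sat = 1.44 V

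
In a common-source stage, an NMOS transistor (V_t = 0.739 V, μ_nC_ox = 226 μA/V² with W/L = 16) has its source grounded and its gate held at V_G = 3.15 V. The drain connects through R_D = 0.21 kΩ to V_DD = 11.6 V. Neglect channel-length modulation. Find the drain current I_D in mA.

V_GS = V_G = 3.15 V, so V_ov = 3.15 − 0.739 = 2.41 V.
k_n = μ_nC_ox · (W/L) = 3.616 mA/V².
Assume saturation: I_D = ½ k_n V_ov² = 0.5 × 3.616 × 2.41² = 10.5 mA, giving V_DS = V_DD − I_D R_D = 11.6 − 10.5 × 0.21 = 9.39 V.
V_DS = 9.39 V ≥ V_ov = 2.41 V, confirming saturation.

I_D = 10.5 mA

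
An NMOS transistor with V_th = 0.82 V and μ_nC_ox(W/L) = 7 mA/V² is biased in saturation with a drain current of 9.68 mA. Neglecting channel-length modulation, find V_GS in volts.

V_GS = 2.48 V

In saturation I_D = ½ k_n (V_GS − V_th)², so V_GS − V_th = √(2 I_D / k_n) = √(2 × 9.68 / 7) = 1.66 V.
V_GS = 0.82 + 1.66 = 2.48 V.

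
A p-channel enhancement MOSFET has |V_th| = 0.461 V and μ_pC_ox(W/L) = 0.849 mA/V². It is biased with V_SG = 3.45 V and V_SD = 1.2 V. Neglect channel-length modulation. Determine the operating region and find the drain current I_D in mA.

V_ov = V_SG − |V_th| = 3.45 − 0.461 = 2.99 V.
Since V_SD = 1.2 V < V_ov = 2.99 V, the device is in the triode region.
I_D = k_p [V_ov · V_SD − ½ V_SD²] = 0.849 × [2.99 × 1.2 − 0.5 × 1.2²] = 2.43 mA.

Triode; I_D = 2.43 mA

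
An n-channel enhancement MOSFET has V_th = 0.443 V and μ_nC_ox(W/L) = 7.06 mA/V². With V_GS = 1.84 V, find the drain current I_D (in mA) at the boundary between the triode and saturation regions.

I_D = 6.89 mA

At the boundary V_DS = V_ov = V_GS − V_th = 1.84 − 0.443 = 1.4 V.
I_D = ½ k_n V_ov² = 0.5 × 7.06 × 1.4² = 6.89 mA.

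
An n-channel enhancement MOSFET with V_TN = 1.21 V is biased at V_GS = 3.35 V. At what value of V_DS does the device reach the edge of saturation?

V_DS,sat = 2.14 V

The boundary between triode and saturation is V_DS = V_GS − V_TN = V_ov.
V_ov = 3.35 − 1.21 = 2.14 V.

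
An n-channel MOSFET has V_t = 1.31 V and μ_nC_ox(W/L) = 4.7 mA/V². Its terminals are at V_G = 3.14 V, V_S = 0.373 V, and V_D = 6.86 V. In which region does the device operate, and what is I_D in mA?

Saturation; I_D = 4.99 mA

V_GS = V_G − V_S = 3.14 − 0.373 = 2.77 V; V_DS = V_D − V_S = 6.86 − 0.373 = 6.49 V.
V_ov = V_GS − V_t = 2.77 − 1.31 = 1.46 V.
Since V_DS = 6.49 V ≥ V_ov = 1.46 V, the device is in saturation.
I_D = ½ k_n V_ov² = 0.5 × 4.7 × 1.46² = 4.99 mA.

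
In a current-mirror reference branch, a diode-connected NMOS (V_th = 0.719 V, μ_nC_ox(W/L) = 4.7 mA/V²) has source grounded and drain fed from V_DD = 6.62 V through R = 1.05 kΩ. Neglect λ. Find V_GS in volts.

With gate tied to drain, V_GS = V_DS ≥ V_GS − V_th, so the device is in saturation.
KCL at the drain: ½ k_n (V_GS − V_th)² = (V_DD − V_GS)/R.
Let x = V_GS − 0.719. Then 2.47 x² + x − 5.901 = 0, giving x = 1.36 V (positive root), so V_GS = 2.08 V.
I_D = (V_DD − V_GS)/R = (6.62 − 2.08) / 1.05 = 4.33 mA.

V_GS = 2.08 V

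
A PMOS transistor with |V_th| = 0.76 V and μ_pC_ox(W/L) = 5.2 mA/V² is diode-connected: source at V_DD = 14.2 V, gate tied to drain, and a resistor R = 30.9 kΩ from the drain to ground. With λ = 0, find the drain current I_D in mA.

I_D = 0.422 mA

With gate tied to drain, V_SG = V_SD ≥ V_SG − |V_th|, so the device is in saturation.
KCL at the drain: ½ k_p (V_SG − |V_th|)² = (V_DD − V_SG)/R.
Let x = V_SG − 0.76. Then 80.3 x² + x − 13.44 = 0, giving x = 0.403 V (positive root), so V_SG = 1.16 V.
I_D = (V_DD − V_SG)/R = (14.2 − 1.16) / 30.9 = 0.422 mA.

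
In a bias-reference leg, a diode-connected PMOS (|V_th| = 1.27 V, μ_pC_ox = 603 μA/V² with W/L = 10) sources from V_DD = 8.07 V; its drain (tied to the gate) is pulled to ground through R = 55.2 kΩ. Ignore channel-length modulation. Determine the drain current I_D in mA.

I_D = 0.120 mA

With gate tied to drain, V_SG = V_SD ≥ V_SG − |V_th|, so the device is in saturation.
k_p = μ_pC_ox · (W/L) = 6.03 mA/V².
KCL at the drain: ½ k_p (V_SG − |V_th|)² = (V_DD − V_SG)/R.
Let x = V_SG − 1.27. Then 166 x² + x − 6.8 = 0, giving x = 0.199 V (positive root), so V_SG = 1.47 V.
I_D = (V_DD − V_SG)/R = (8.07 − 1.47) / 55.2 = 0.12 mA.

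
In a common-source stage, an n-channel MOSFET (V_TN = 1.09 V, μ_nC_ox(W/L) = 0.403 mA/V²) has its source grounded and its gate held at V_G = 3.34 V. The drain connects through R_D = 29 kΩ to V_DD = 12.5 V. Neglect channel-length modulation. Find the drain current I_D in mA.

I_D = 0.413 mA

V_GS = V_G = 3.34 V, so V_ov = 3.34 − 1.09 = 2.25 V.
Assume saturation: I_D = ½ k_n V_ov² = 0.5 × 0.403 × 2.25² = 1.02 mA, giving V_DS = V_DD − I_D R_D = 12.5 − 1.02 × 29 = -17.1 V.
But -17.1 V < V_ov = 2.25 V, so the device is actually in triode.
In triode I_D = k_n[V_ov V_DS − ½ V_DS²] and I_D = (V_DD − V_DS)/R_D. Equating: 5.84 V_DS² − 27.3 V_DS + 12.5 = 0, giving V_DS = 0.515 V (the root below V_ov).
I_D = (12.5 − 0.515) / 29 = 0.413 mA.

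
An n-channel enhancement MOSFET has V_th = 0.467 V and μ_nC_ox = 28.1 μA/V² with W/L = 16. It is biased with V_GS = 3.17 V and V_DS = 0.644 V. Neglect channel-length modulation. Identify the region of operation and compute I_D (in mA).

Triode; I_D = 0.689 mA

k_n = μ_nC_ox · (W/L) = 0.4496 mA/V².
V_ov = V_GS − V_th = 3.17 − 0.467 = 2.7 V.
Since V_DS = 0.644 V < V_ov = 2.7 V, the device is in the triode region.
I_D = k_n [V_ov · V_DS − ½ V_DS²] = 0.4496 × [2.7 × 0.644 − 0.5 × 0.644²] = 0.689 mA.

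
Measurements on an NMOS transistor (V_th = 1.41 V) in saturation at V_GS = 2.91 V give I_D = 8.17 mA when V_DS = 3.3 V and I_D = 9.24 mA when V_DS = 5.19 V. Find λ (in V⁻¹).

With V_GS fixed, I_D ∝ (1 + λ V_DS) in saturation, so I_D2/I_D1 = (1 + λ V_DS2)/(1 + λ V_DS1).
9.24/8.17 = 1.131 = (1 + 5.19 λ)/(1 + 3.3 λ).
Solving: λ (I_D1 V_DS2 − I_D2 V_DS1) = I_D2 − I_D1, so λ = (9.24 − 8.17) / (8.17 × 5.19 − 9.24 × 3.3) = 1.07 / 11.9 = 0.0898 V⁻¹.

λ = 0.0898 V⁻¹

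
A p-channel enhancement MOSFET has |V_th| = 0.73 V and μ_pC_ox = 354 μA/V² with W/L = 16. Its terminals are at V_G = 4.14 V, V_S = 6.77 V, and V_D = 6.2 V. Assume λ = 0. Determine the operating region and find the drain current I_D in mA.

Triode; I_D = 5.21 mA

V_SG = V_S − V_G = 6.77 − 4.14 = 2.63 V; V_SD = V_S − V_D = 6.77 − 6.2 = 0.57 V.
k_p = μ_pC_ox · (W/L) = 5.664 mA/V².
V_ov = V_SG − |V_th| = 2.63 − 0.73 = 1.9 V.
Since V_SD = 0.57 V < V_ov = 1.9 V, the device is in the triode region.
I_D = k_p [V_ov · V_SD − ½ V_SD²] = 5.664 × [1.9 × 0.57 − 0.5 × 0.57²] = 5.21 mA.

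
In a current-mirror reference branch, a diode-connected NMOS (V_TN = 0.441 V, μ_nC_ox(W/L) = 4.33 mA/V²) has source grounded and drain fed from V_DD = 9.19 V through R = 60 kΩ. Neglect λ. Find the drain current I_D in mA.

With gate tied to drain, V_GS = V_DS ≥ V_GS − V_TN, so the device is in saturation.
KCL at the drain: ½ k_n (V_GS − V_TN)² = (V_DD − V_GS)/R.
Let x = V_GS − 0.441. Then 130 x² + x − 8.749 = 0, giving x = 0.256 V (positive root), so V_GS = 0.697 V.
I_D = (V_DD − V_GS)/R = (9.19 − 0.697) / 60 = 0.142 mA.

I_D = 0.142 mA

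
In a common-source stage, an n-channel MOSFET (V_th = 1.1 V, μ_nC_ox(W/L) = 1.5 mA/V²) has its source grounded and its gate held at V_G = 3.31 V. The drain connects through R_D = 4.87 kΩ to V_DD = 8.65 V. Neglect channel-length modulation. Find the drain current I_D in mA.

I_D = 1.66 mA

V_GS = V_G = 3.31 V, so V_ov = 3.31 − 1.1 = 2.21 V.
Assume saturation: I_D = ½ k_n V_ov² = 0.5 × 1.5 × 2.21² = 3.66 mA, giving V_DS = V_DD − I_D R_D = 8.65 − 3.66 × 4.87 = -9.19 V.
But -9.19 V < V_ov = 2.21 V, so the device is actually in triode.
In triode I_D = k_n[V_ov V_DS − ½ V_DS²] and I_D = (V_DD − V_DS)/R_D. Equating: 3.65 V_DS² − 17.14 V_DS + 8.65 = 0, giving V_DS = 0.575 V (the root below V_ov).
I_D = (8.65 − 0.575) / 4.87 = 1.66 mA.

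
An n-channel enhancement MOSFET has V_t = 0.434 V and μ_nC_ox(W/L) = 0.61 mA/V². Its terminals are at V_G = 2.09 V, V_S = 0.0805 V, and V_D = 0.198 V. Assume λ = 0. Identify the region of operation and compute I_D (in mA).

V_GS = V_G − V_S = 2.09 − 0.0805 = 2.01 V; V_DS = V_D − V_S = 0.198 − 0.0805 = 0.118 V.
V_ov = V_GS − V_t = 2.01 − 0.434 = 1.58 V.
Since V_DS = 0.118 V < V_ov = 1.58 V, the device is in the triode region.
I_D = k_n [V_ov · V_DS − ½ V_DS²] = 0.61 × [1.58 × 0.118 − 0.5 × 0.118²] = 0.109 mA.

Triode; I_D = 0.109 mA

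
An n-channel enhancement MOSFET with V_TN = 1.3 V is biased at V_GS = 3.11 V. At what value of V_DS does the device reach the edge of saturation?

V_DS,sat = 1.81 V

The boundary between triode and saturation is V_DS = V_GS − V_TN = V_ov.
V_ov = 3.11 − 1.3 = 1.81 V.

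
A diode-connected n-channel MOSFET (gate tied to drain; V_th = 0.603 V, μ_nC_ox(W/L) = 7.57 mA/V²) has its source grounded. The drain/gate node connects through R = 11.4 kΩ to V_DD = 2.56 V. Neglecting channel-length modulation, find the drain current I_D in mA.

I_D = 0.154 mA

With gate tied to drain, V_GS = V_DS ≥ V_GS − V_th, so the device is in saturation.
KCL at the drain: ½ k_n (V_GS − V_th)² = (V_DD − V_GS)/R.
Let x = V_GS − 0.603. Then 43.1 x² + x − 1.957 = 0, giving x = 0.202 V (positive root), so V_GS = 0.805 V.
I_D = (V_DD − V_GS)/R = (2.56 − 0.805) / 11.4 = 0.154 mA.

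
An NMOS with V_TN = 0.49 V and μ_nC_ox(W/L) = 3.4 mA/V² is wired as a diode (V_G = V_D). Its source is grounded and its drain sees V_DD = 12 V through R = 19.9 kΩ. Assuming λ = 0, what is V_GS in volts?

With gate tied to drain, V_GS = V_DS ≥ V_GS − V_TN, so the device is in saturation.
KCL at the drain: ½ k_n (V_GS − V_TN)² = (V_DD − V_GS)/R.
Let x = V_GS − 0.49. Then 33.8 x² + x − 11.51 = 0, giving x = 0.569 V (positive root), so V_GS = 1.06 V.
I_D = (V_DD − V_GS)/R = (12 − 1.06) / 19.9 = 0.55 mA.

V_GS = 1.06 V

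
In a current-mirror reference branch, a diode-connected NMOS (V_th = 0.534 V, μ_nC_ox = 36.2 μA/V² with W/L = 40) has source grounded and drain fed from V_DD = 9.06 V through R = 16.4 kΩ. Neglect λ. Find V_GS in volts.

With gate tied to drain, V_GS = V_DS ≥ V_GS − V_th, so the device is in saturation.
k_n = μ_nC_ox · (W/L) = 1.448 mA/V².
KCL at the drain: ½ k_n (V_GS − V_th)² = (V_DD − V_GS)/R.
Let x = V_GS − 0.534. Then 11.9 x² + x − 8.526 = 0, giving x = 0.806 V (positive root), so V_GS = 1.34 V.
I_D = (V_DD − V_GS)/R = (9.06 − 1.34) / 16.4 = 0.471 mA.

V_GS = 1.34 V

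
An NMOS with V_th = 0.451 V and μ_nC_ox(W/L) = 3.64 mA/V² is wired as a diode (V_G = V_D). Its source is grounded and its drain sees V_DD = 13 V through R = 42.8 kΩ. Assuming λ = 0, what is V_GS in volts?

V_GS = 0.846 V

With gate tied to drain, V_GS = V_DS ≥ V_GS − V_th, so the device is in saturation.
KCL at the drain: ½ k_n (V_GS − V_th)² = (V_DD − V_GS)/R.
Let x = V_GS − 0.451. Then 77.9 x² + x − 12.55 = 0, giving x = 0.395 V (positive root), so V_GS = 0.846 V.
I_D = (V_DD − V_GS)/R = (13 − 0.846) / 42.8 = 0.284 mA.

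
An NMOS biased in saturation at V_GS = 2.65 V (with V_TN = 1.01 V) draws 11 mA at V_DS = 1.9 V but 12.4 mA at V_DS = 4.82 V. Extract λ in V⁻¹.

With V_GS fixed, I_D ∝ (1 + λ V_DS) in saturation, so I_D2/I_D1 = (1 + λ V_DS2)/(1 + λ V_DS1).
12.4/11 = 1.127 = (1 + 4.82 λ)/(1 + 1.9 λ).
Solving: λ (I_D1 V_DS2 − I_D2 V_DS1) = I_D2 − I_D1, so λ = (12.4 − 11) / (11 × 4.82 − 12.4 × 1.9) = 1.4 / 29.5 = 0.0475 V⁻¹.

λ = 0.0475 V⁻¹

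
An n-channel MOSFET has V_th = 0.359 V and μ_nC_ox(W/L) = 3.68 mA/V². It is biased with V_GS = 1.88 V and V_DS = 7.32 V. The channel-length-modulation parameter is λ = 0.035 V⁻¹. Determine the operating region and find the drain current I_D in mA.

V_ov = V_GS − V_th = 1.88 − 0.359 = 1.52 V.
Since V_DS = 7.32 V ≥ V_ov = 1.52 V, the device is in saturation.
I_D = ½ k_n V_ov² (1 + λ V_DS) = 0.5 × 3.68 × 1.52² × (1 + 0.035 × 7.32) = 5.35 mA.

Saturation; I_D = 5.35 mA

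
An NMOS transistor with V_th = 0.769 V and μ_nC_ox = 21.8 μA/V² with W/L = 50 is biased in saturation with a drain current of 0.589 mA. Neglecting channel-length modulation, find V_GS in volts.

V_GS = 1.81 V

k_n = μ_nC_ox · (W/L) = 1.09 mA/V².
In saturation I_D = ½ k_n (V_GS − V_th)², so V_GS − V_th = √(2 I_D / k_n) = √(2 × 0.589 / 1.09) = 1.04 V.
V_GS = 0.769 + 1.04 = 1.81 V.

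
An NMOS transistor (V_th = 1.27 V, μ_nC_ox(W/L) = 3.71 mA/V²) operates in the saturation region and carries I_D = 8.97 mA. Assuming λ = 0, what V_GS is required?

V_GS = 3.47 V

In saturation I_D = ½ k_n (V_GS − V_th)², so V_GS − V_th = √(2 I_D / k_n) = √(2 × 8.97 / 3.71) = 2.2 V.
V_GS = 1.27 + 2.2 = 3.47 V.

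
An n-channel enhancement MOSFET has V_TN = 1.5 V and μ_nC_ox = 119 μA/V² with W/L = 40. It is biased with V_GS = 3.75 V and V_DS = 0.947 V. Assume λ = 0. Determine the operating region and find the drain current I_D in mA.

k_n = μ_nC_ox · (W/L) = 4.76 mA/V².
V_ov = V_GS − V_TN = 3.75 − 1.5 = 2.25 V.
Since V_DS = 0.947 V < V_ov = 2.25 V, the device is in the triode region.
I_D = k_n [V_ov · V_DS − ½ V_DS²] = 4.76 × [2.25 × 0.947 − 0.5 × 0.947²] = 8.01 mA.

Triode; I_D = 8.01 mA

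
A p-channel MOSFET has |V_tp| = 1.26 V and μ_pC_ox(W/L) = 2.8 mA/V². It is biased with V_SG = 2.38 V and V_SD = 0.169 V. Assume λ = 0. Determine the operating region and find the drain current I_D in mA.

V_ov = V_SG − |V_tp| = 2.38 − 1.26 = 1.12 V.
Since V_SD = 0.169 V < V_ov = 1.12 V, the device is in the triode region.
I_D = k_p [V_ov · V_SD − ½ V_SD²] = 2.8 × [1.12 × 0.169 − 0.5 × 0.169²] = 0.49 mA.

Triode; I_D = 0.490 mA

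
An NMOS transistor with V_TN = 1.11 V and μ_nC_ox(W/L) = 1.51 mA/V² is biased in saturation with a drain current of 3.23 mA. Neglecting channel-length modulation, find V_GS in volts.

V_GS = 3.18 V

In saturation I_D = ½ k_n (V_GS − V_TN)², so V_GS − V_TN = √(2 I_D / k_n) = √(2 × 3.23 / 1.51) = 2.07 V.
V_GS = 1.11 + 2.07 = 3.18 V.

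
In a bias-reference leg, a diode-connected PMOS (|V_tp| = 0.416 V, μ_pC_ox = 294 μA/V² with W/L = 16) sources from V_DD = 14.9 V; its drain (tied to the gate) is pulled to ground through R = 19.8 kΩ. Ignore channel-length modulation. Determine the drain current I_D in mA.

With gate tied to drain, V_SG = V_SD ≥ V_SG − |V_tp|, so the device is in saturation.
k_p = μ_pC_ox · (W/L) = 4.704 mA/V².
KCL at the drain: ½ k_p (V_SG − |V_tp|)² = (V_DD − V_SG)/R.
Let x = V_SG − 0.416. Then 46.6 x² + x − 14.48 = 0, giving x = 0.547 V (positive root), so V_SG = 0.963 V.
I_D = (V_DD − V_SG)/R = (14.9 − 0.963) / 19.8 = 0.704 mA.

I_D = 0.704 mA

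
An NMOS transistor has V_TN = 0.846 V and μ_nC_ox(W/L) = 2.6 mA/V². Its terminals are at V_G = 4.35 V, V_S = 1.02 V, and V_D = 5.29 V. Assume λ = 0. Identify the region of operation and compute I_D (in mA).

V_GS = V_G − V_S = 4.35 − 1.02 = 3.33 V; V_DS = V_D − V_S = 5.29 − 1.02 = 4.27 V.
V_ov = V_GS − V_TN = 3.33 − 0.846 = 2.48 V.
Since V_DS = 4.27 V ≥ V_ov = 2.48 V, the device is in saturation.
I_D = ½ k_n V_ov² = 0.5 × 2.6 × 2.48² = 8.02 mA.

Saturation; I_D = 8.02 mA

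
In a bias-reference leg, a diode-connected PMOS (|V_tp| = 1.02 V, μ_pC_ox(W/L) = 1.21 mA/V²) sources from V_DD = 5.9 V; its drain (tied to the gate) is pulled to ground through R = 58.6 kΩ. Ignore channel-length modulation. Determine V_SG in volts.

With gate tied to drain, V_SG = V_SD ≥ V_SG − |V_tp|, so the device is in saturation.
KCL at the drain: ½ k_p (V_SG − |V_tp|)² = (V_DD − V_SG)/R.
Let x = V_SG − 1.02. Then 35.5 x² + x − 4.88 = 0, giving x = 0.357 V (positive root), so V_SG = 1.38 V.
I_D = (V_DD − V_SG)/R = (5.9 − 1.38) / 58.6 = 0.0772 mA.

V_SG = 1.38 V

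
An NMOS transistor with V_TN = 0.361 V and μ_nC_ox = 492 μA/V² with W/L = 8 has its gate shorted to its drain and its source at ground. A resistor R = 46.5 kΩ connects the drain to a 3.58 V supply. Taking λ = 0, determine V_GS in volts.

With gate tied to drain, V_GS = V_DS ≥ V_GS − V_TN, so the device is in saturation.
k_n = μ_nC_ox · (W/L) = 3.936 mA/V².
KCL at the drain: ½ k_n (V_GS − V_TN)² = (V_DD − V_GS)/R.
Let x = V_GS − 0.361. Then 91.5 x² + x − 3.219 = 0, giving x = 0.182 V (positive root), so V_GS = 0.543 V.
I_D = (V_DD − V_GS)/R = (3.58 − 0.543) / 46.5 = 0.0653 mA.

V_GS = 0.543 V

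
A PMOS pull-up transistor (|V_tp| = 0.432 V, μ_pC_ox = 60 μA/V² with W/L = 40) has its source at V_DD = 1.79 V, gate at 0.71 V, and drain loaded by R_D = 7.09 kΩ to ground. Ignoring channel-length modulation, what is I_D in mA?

I_D = 0.229 mA

V_SG = V_DD − V_G = 1.79 − 0.71 = 1.08 V, so V_ov = 1.08 − 0.432 = 0.648 V.
k_p = μ_pC_ox · (W/L) = 2.4 mA/V².
Assume saturation: I_D = ½ k_p V_ov² = 0.5 × 2.4 × 0.648² = 0.504 mA, giving V_SD = V_DD − I_D R_D = 1.79 − 0.504 × 7.09 = -1.78 V.
But -1.78 V < V_ov = 0.648 V, so the device is actually in triode.
In triode I_D = k_p[V_ov V_SD − ½ V_SD²] and I_D = (V_DD − V_SD)/R_D. Equating: 8.51 V_SD² − 12.03 V_SD + 1.79 = 0, giving V_SD = 0.169 V (the root below V_ov).
I_D = (1.79 − 0.169) / 7.09 = 0.229 mA.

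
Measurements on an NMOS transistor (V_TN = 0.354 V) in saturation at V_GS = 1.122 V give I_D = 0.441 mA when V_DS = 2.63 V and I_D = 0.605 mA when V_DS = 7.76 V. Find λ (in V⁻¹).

λ = 0.0896 V⁻¹

With V_GS fixed, I_D ∝ (1 + λ V_DS) in saturation, so I_D2/I_D1 = (1 + λ V_DS2)/(1 + λ V_DS1).
0.605/0.441 = 1.372 = (1 + 7.76 λ)/(1 + 2.63 λ).
Solving: λ (I_D1 V_DS2 − I_D2 V_DS1) = I_D2 − I_D1, so λ = (0.605 − 0.441) / (0.441 × 7.76 − 0.605 × 2.63) = 0.164 / 1.83 = 0.0896 V⁻¹.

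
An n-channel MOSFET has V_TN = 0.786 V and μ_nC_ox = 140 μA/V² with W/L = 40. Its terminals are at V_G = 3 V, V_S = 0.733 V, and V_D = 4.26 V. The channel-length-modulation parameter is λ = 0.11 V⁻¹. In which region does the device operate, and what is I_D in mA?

Saturation; I_D = 8.52 mA

V_GS = V_G − V_S = 3 − 0.733 = 2.27 V; V_DS = V_D − V_S = 4.26 − 0.733 = 3.53 V.
k_n = μ_nC_ox · (W/L) = 5.6 mA/V².
V_ov = V_GS − V_TN = 2.27 − 0.786 = 1.48 V.
Since V_DS = 3.53 V ≥ V_ov = 1.48 V, the device is in saturation.
I_D = ½ k_n V_ov² (1 + λ V_DS) = 0.5 × 5.6 × 1.48² × (1 + 0.11 × 3.53) = 8.52 mA.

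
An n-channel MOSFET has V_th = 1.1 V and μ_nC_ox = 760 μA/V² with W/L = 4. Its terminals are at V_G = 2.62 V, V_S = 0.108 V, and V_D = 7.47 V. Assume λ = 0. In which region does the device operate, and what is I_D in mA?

Saturation; I_D = 3.03 mA

V_GS = V_G − V_S = 2.62 − 0.108 = 2.51 V; V_DS = V_D − V_S = 7.47 − 0.108 = 7.36 V.
k_n = μ_nC_ox · (W/L) = 3.04 mA/V².
V_ov = V_GS − V_th = 2.51 − 1.1 = 1.41 V.
Since V_DS = 7.36 V ≥ V_ov = 1.41 V, the device is in saturation.
I_D = ½ k_n V_ov² = 0.5 × 3.04 × 1.41² = 3.03 mA.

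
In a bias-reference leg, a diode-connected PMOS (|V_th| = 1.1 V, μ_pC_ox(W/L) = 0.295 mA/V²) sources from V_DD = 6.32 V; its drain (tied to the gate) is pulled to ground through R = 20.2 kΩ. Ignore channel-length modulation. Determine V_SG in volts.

V_SG = 2.27 V

With gate tied to drain, V_SG = V_SD ≥ V_SG − |V_th|, so the device is in saturation.
KCL at the drain: ½ k_p (V_SG − |V_th|)² = (V_DD − V_SG)/R.
Let x = V_SG − 1.1. Then 2.98 x² + x − 5.22 = 0, giving x = 1.17 V (positive root), so V_SG = 2.27 V.
I_D = (V_DD − V_SG)/R = (6.32 − 2.27) / 20.2 = 0.201 mA.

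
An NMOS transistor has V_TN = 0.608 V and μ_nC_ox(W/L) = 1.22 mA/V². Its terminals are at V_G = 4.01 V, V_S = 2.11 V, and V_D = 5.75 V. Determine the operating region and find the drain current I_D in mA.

Saturation; I_D = 1.02 mA

V_GS = V_G − V_S = 4.01 − 2.11 = 1.9 V; V_DS = V_D − V_S = 5.75 − 2.11 = 3.64 V.
V_ov = V_GS − V_TN = 1.9 − 0.608 = 1.29 V.
Since V_DS = 3.64 V ≥ V_ov = 1.29 V, the device is in saturation.
I_D = ½ k_n V_ov² = 0.5 × 1.22 × 1.29² = 1.02 mA.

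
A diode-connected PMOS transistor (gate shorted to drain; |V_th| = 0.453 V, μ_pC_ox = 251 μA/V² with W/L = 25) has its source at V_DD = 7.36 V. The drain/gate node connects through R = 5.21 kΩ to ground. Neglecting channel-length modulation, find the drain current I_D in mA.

I_D = 1.21 mA

With gate tied to drain, V_SG = V_SD ≥ V_SG − |V_th|, so the device is in saturation.
k_p = μ_pC_ox · (W/L) = 6.275 mA/V².
KCL at the drain: ½ k_p (V_SG − |V_th|)² = (V_DD − V_SG)/R.
Let x = V_SG − 0.453. Then 16.3 x² + x − 6.907 = 0, giving x = 0.62 V (positive root), so V_SG = 1.07 V.
I_D = (V_DD − V_SG)/R = (7.36 − 1.07) / 5.21 = 1.21 mA.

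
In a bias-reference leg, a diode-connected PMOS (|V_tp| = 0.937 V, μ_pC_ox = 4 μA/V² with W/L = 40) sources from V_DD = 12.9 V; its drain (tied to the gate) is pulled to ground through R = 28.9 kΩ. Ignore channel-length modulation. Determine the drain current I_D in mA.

I_D = 0.342 mA

With gate tied to drain, V_SG = V_SD ≥ V_SG − |V_tp|, so the device is in saturation.
k_p = μ_pC_ox · (W/L) = 0.16 mA/V².
KCL at the drain: ½ k_p (V_SG − |V_tp|)² = (V_DD − V_SG)/R.
Let x = V_SG − 0.937. Then 2.31 x² + x − 11.96 = 0, giving x = 2.07 V (positive root), so V_SG = 3.01 V.
I_D = (V_DD − V_SG)/R = (12.9 − 3.01) / 28.9 = 0.342 mA.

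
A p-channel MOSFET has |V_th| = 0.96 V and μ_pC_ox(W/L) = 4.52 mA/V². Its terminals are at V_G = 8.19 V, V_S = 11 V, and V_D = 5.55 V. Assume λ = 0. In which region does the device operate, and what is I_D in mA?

Saturation; I_D = 7.73 mA

V_SG = V_S − V_G = 11 − 8.19 = 2.81 V; V_SD = V_S − V_D = 11 − 5.55 = 5.45 V.
V_ov = V_SG − |V_th| = 2.81 − 0.96 = 1.85 V.
Since V_SD = 5.45 V ≥ V_ov = 1.85 V, the device is in saturation.
I_D = ½ k_p V_ov² = 0.5 × 4.52 × 1.85² = 7.73 mA.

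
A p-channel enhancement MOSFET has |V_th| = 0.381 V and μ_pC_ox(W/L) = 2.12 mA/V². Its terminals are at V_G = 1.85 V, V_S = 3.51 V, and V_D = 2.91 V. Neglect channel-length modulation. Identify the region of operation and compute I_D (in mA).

V_SG = V_S − V_G = 3.51 − 1.85 = 1.66 V; V_SD = V_S − V_D = 3.51 − 2.91 = 0.6 V.
V_ov = V_SG − |V_th| = 1.66 − 0.381 = 1.28 V.
Since V_SD = 0.6 V < V_ov = 1.28 V, the device is in the triode region.
I_D = k_p [V_ov · V_SD − ½ V_SD²] = 2.12 × [1.28 × 0.6 − 0.5 × 0.6²] = 1.25 mA.

Triode; I_D = 1.25 mA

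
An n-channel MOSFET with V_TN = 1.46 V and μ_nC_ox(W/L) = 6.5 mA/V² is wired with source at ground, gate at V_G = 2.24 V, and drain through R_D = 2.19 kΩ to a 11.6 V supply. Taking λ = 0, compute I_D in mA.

V_GS = V_G = 2.24 V, so V_ov = 2.24 − 1.46 = 0.78 V.
Assume saturation: I_D = ½ k_n V_ov² = 0.5 × 6.5 × 0.78² = 1.98 mA, giving V_DS = V_DD − I_D R_D = 11.6 − 1.98 × 2.19 = 7.27 V.
V_DS = 7.27 V ≥ V_ov = 0.78 V, confirming saturation.

I_D = 1.98 mA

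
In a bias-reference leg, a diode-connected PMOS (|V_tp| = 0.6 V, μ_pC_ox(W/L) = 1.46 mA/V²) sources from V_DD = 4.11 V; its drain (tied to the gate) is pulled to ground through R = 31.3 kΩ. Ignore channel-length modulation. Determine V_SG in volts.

With gate tied to drain, V_SG = V_SD ≥ V_SG − |V_tp|, so the device is in saturation.
KCL at the drain: ½ k_p (V_SG − |V_tp|)² = (V_DD − V_SG)/R.
Let x = V_SG − 0.6. Then 22.8 x² + x − 3.51 = 0, giving x = 0.371 V (positive root), so V_SG = 0.971 V.
I_D = (V_DD − V_SG)/R = (4.11 − 0.971) / 31.3 = 0.1 mA.

V_SG = 0.971 V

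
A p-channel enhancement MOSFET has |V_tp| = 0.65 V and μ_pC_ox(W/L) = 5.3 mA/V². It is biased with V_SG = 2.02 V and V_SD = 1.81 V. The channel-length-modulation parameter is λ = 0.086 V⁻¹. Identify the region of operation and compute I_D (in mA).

Saturation; I_D = 5.75 mA

V_ov = V_SG − |V_tp| = 2.02 − 0.65 = 1.37 V.
Since V_SD = 1.81 V ≥ V_ov = 1.37 V, the device is in saturation.
I_D = ½ k_p V_ov² (1 + λ V_SD) = 0.5 × 5.3 × 1.37² × (1 + 0.086 × 1.81) = 5.75 mA.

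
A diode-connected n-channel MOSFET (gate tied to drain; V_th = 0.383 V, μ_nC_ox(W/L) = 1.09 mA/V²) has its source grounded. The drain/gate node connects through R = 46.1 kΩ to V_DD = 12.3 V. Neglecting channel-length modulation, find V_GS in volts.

With gate tied to drain, V_GS = V_DS ≥ V_GS − V_th, so the device is in saturation.
KCL at the drain: ½ k_n (V_GS − V_th)² = (V_DD − V_GS)/R.
Let x = V_GS − 0.383. Then 25.1 x² + x − 11.92 = 0, giving x = 0.669 V (positive root), so V_GS = 1.05 V.
I_D = (V_DD − V_GS)/R = (12.3 − 1.05) / 46.1 = 0.244 mA.

V_GS = 1.05 V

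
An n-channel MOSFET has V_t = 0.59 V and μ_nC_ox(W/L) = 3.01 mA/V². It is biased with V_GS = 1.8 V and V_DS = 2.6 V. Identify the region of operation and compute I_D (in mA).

V_ov = V_GS − V_t = 1.8 − 0.59 = 1.21 V.
Since V_DS = 2.6 V ≥ V_ov = 1.21 V, the device is in saturation.
I_D = ½ k_n V_ov² = 0.5 × 3.01 × 1.21² = 2.2 mA.

Saturation; I_D = 2.20 mA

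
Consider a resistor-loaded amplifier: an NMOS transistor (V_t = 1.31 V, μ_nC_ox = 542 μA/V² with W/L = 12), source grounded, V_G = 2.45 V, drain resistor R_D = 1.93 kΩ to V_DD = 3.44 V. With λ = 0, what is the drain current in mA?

V_GS = V_G = 2.45 V, so V_ov = 2.45 − 1.31 = 1.14 V.
k_n = μ_nC_ox · (W/L) = 6.504 mA/V².
Assume saturation: I_D = ½ k_n V_ov² = 0.5 × 6.504 × 1.14² = 4.23 mA, giving V_DS = V_DD − I_D R_D = 3.44 − 4.23 × 1.93 = -4.72 V.
But -4.72 V < V_ov = 1.14 V, so the device is actually in triode.
In triode I_D = k_n[V_ov V_DS − ½ V_DS²] and I_D = (V_DD − V_DS)/R_D. Equating: 6.28 V_DS² − 15.31 V_DS + 3.44 = 0, giving V_DS = 0.25 V (the root below V_ov).
I_D = (3.44 − 0.25) / 1.93 = 1.65 mA.

I_D = 1.65 mA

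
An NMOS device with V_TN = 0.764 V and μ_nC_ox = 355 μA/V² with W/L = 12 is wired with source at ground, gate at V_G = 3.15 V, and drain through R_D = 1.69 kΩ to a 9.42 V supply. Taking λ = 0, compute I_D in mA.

I_D = 5.23 mA

V_GS = V_G = 3.15 V, so V_ov = 3.15 − 0.764 = 2.39 V.
k_n = μ_nC_ox · (W/L) = 4.26 mA/V².
Assume saturation: I_D = ½ k_n V_ov² = 0.5 × 4.26 × 2.39² = 12.1 mA, giving V_DS = V_DD − I_D R_D = 9.42 − 12.1 × 1.69 = -11.1 V.
But -11.1 V < V_ov = 2.39 V, so the device is actually in triode.
In triode I_D = k_n[V_ov V_DS − ½ V_DS²] and I_D = (V_DD − V_DS)/R_D. Equating: 3.6 V_DS² − 18.18 V_DS + 9.42 = 0, giving V_DS = 0.586 V (the root below V_ov).
I_D = (9.42 − 0.586) / 1.69 = 5.23 mA.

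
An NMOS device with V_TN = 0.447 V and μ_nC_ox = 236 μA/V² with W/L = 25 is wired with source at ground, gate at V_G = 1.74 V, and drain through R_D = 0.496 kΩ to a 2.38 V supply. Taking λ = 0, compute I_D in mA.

I_D = 3.56 mA

V_GS = V_G = 1.74 V, so V_ov = 1.74 − 0.447 = 1.29 V.
k_n = μ_nC_ox · (W/L) = 5.9 mA/V².
Assume saturation: I_D = ½ k_n V_ov² = 0.5 × 5.9 × 1.29² = 4.93 mA, giving V_DS = V_DD − I_D R_D = 2.38 − 4.93 × 0.496 = -0.0662 V.
But -0.0662 V < V_ov = 1.29 V, so the device is actually in triode.
In triode I_D = k_n[V_ov V_DS − ½ V_DS²] and I_D = (V_DD − V_DS)/R_D. Equating: 1.46 V_DS² − 4.784 V_DS + 2.38 = 0, giving V_DS = 0.612 V (the root below V_ov).
I_D = (2.38 − 0.612) / 0.496 = 3.56 mA.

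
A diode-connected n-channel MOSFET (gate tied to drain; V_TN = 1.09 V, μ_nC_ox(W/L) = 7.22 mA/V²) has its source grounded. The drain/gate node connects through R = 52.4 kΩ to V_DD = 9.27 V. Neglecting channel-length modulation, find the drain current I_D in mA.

I_D = 0.152 mA

With gate tied to drain, V_GS = V_DS ≥ V_GS − V_TN, so the device is in saturation.
KCL at the drain: ½ k_n (V_GS − V_TN)² = (V_DD − V_GS)/R.
Let x = V_GS − 1.09. Then 189 x² + x − 8.18 = 0, giving x = 0.205 V (positive root), so V_GS = 1.3 V.
I_D = (V_DD − V_GS)/R = (9.27 − 1.3) / 52.4 = 0.152 mA.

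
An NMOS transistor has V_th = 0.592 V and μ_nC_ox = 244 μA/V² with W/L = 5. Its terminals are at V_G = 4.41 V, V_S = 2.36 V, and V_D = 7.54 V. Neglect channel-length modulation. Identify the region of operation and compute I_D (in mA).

Saturation; I_D = 1.30 mA

V_GS = V_G − V_S = 4.41 − 2.36 = 2.05 V; V_DS = V_D − V_S = 7.54 − 2.36 = 5.18 V.
k_n = μ_nC_ox · (W/L) = 1.22 mA/V².
V_ov = V_GS − V_th = 2.05 − 0.592 = 1.46 V.
Since V_DS = 5.18 V ≥ V_ov = 1.46 V, the device is in saturation.
I_D = ½ k_n V_ov² = 0.5 × 1.22 × 1.46² = 1.3 mA.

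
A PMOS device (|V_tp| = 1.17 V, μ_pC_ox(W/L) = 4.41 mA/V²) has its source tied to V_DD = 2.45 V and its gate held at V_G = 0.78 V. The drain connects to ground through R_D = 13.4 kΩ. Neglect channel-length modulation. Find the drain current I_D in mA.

I_D = 0.176 mA

V_SG = V_DD − V_G = 2.45 − 0.78 = 1.67 V, so V_ov = 1.67 − 1.17 = 0.5 V.
Assume saturation: I_D = ½ k_p V_ov² = 0.5 × 4.41 × 0.5² = 0.551 mA, giving V_SD = V_DD − I_D R_D = 2.45 − 0.551 × 13.4 = -4.94 V.
But -4.94 V < V_ov = 0.5 V, so the device is actually in triode.
In triode I_D = k_p[V_ov V_SD − ½ V_SD²] and I_D = (V_DD − V_SD)/R_D. Equating: 29.5 V_SD² − 30.55 V_SD + 2.45 = 0, giving V_SD = 0.0876 V (the root below V_ov).
I_D = (2.45 − 0.0876) / 13.4 = 0.176 mA.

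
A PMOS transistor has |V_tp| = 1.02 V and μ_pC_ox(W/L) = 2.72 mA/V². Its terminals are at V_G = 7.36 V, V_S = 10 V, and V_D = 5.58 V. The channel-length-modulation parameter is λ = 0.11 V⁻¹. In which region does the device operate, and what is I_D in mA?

V_SG = V_S − V_G = 10 − 7.36 = 2.64 V; V_SD = V_S − V_D = 10 − 5.58 = 4.42 V.
V_ov = V_SG − |V_tp| = 2.64 − 1.02 = 1.62 V.
Since V_SD = 4.42 V ≥ V_ov = 1.62 V, the device is in saturation.
I_D = ½ k_p V_ov² (1 + λ V_SD) = 0.5 × 2.72 × 1.62² × (1 + 0.11 × 4.42) = 5.3 mA.

Saturation; I_D = 5.30 mA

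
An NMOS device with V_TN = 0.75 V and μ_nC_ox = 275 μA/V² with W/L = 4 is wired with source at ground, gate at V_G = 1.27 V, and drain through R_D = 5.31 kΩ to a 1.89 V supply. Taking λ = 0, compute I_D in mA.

I_D = 0.149 mA

V_GS = V_G = 1.27 V, so V_ov = 1.27 − 0.75 = 0.52 V.
k_n = μ_nC_ox · (W/L) = 1.1 mA/V².
Assume saturation: I_D = ½ k_n V_ov² = 0.5 × 1.1 × 0.52² = 0.149 mA, giving V_DS = V_DD − I_D R_D = 1.89 − 0.149 × 5.31 = 1.1 V.
V_DS = 1.1 V ≥ V_ov = 0.52 V, confirming saturation.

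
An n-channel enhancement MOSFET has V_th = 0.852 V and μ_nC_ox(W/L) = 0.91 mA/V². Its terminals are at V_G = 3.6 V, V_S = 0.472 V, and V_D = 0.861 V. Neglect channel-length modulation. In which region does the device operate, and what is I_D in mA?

V_GS = V_G − V_S = 3.6 − 0.472 = 3.13 V; V_DS = V_D − V_S = 0.861 − 0.472 = 0.389 V.
V_ov = V_GS − V_th = 3.13 − 0.852 = 2.28 V.
Since V_DS = 0.389 V < V_ov = 2.28 V, the device is in the triode region.
I_D = k_n [V_ov · V_DS − ½ V_DS²] = 0.91 × [2.28 × 0.389 − 0.5 × 0.389²] = 0.737 mA.

Triode; I_D = 0.737 mA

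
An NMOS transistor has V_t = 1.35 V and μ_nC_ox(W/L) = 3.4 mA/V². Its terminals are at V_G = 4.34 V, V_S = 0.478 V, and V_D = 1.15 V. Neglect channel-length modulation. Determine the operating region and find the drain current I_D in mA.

V_GS = V_G − V_S = 4.34 − 0.478 = 3.86 V; V_DS = V_D − V_S = 1.15 − 0.478 = 0.672 V.
V_ov = V_GS − V_t = 3.86 − 1.35 = 2.51 V.
Since V_DS = 0.672 V < V_ov = 2.51 V, the device is in the triode region.
I_D = k_n [V_ov · V_DS − ½ V_DS²] = 3.4 × [2.51 × 0.672 − 0.5 × 0.672²] = 4.97 mA.

Triode; I_D = 4.97 mA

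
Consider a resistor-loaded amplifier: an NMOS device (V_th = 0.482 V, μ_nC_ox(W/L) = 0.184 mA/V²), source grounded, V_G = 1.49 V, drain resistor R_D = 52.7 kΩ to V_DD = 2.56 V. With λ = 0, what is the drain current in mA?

V_GS = V_G = 1.49 V, so V_ov = 1.49 − 0.482 = 1.01 V.
Assume saturation: I_D = ½ k_n V_ov² = 0.5 × 0.184 × 1.01² = 0.0935 mA, giving V_DS = V_DD − I_D R_D = 2.56 − 0.0935 × 52.7 = -2.37 V.
But -2.37 V < V_ov = 1.01 V, so the device is actually in triode.
In triode I_D = k_n[V_ov V_DS − ½ V_DS²] and I_D = (V_DD − V_DS)/R_D. Equating: 4.85 V_DS² − 10.77 V_DS + 2.56 = 0, giving V_DS = 0.271 V (the root below V_ov).
I_D = (2.56 − 0.271) / 52.7 = 0.0434 mA.

I_D = 0.0434 mA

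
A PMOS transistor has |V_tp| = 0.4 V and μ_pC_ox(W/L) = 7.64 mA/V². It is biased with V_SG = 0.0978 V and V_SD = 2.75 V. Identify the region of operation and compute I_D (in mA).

V_SG = 0.0978 V < |V_tp| = 0.4 V, so the transistor is in cutoff.

Cutoff; I_D = 0 mA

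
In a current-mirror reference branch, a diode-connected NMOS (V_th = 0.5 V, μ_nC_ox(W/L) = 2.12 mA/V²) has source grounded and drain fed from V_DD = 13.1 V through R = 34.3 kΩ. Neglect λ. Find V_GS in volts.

V_GS = 1.08 V

With gate tied to drain, V_GS = V_DS ≥ V_GS − V_th, so the device is in saturation.
KCL at the drain: ½ k_n (V_GS − V_th)² = (V_DD − V_GS)/R.
Let x = V_GS − 0.5. Then 36.4 x² + x − 12.6 = 0, giving x = 0.575 V (positive root), so V_GS = 1.08 V.
I_D = (V_DD − V_GS)/R = (13.1 − 1.08) / 34.3 = 0.351 mA.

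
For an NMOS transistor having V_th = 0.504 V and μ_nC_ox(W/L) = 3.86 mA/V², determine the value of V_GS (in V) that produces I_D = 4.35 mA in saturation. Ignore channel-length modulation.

In saturation I_D = ½ k_n (V_GS − V_th)², so V_GS − V_th = √(2 I_D / k_n) = √(2 × 4.35 / 3.86) = 1.5 V.
V_GS = 0.504 + 1.5 = 2.01 V.

V_GS = 2.01 V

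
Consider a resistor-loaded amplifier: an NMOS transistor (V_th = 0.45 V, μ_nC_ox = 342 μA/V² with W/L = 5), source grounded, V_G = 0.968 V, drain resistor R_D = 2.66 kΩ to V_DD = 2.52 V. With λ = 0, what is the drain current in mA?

V_GS = V_G = 0.968 V, so V_ov = 0.968 − 0.45 = 0.518 V.
k_n = μ_nC_ox · (W/L) = 1.71 mA/V².
Assume saturation: I_D = ½ k_n V_ov² = 0.5 × 1.71 × 0.518² = 0.229 mA, giving V_DS = V_DD − I_D R_D = 2.52 − 0.229 × 2.66 = 1.91 V.
V_DS = 1.91 V ≥ V_ov = 0.518 V, confirming saturation.

I_D = 0.229 mA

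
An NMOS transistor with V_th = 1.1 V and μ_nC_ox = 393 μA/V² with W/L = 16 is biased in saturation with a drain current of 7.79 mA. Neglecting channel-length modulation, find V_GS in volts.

V_GS = 2.67 V

k_n = μ_nC_ox · (W/L) = 6.288 mA/V².
In saturation I_D = ½ k_n (V_GS − V_th)², so V_GS − V_th = √(2 I_D / k_n) = √(2 × 7.79 / 6.288) = 1.57 V.
V_GS = 1.1 + 1.57 = 2.67 V.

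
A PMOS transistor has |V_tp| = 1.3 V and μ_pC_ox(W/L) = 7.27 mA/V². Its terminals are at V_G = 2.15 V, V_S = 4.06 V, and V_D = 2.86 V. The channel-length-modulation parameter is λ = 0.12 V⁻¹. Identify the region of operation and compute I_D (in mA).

Saturation; I_D = 1.55 mA

V_SG = V_S − V_G = 4.06 − 2.15 = 1.91 V; V_SD = V_S − V_D = 4.06 − 2.86 = 1.2 V.
V_ov = V_SG − |V_tp| = 1.91 − 1.3 = 0.61 V.
Since V_SD = 1.2 V ≥ V_ov = 0.61 V, the device is in saturation.
I_D = ½ k_p V_ov² (1 + λ V_SD) = 0.5 × 7.27 × 0.61² × (1 + 0.12 × 1.2) = 1.55 mA.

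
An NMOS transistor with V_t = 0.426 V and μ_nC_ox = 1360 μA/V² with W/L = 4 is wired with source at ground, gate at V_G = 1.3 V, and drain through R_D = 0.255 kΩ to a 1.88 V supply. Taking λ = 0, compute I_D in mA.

I_D = 2.08 mA

V_GS = V_G = 1.3 V, so V_ov = 1.3 − 0.426 = 0.874 V.
k_n = μ_nC_ox · (W/L) = 5.44 mA/V².
Assume saturation: I_D = ½ k_n V_ov² = 0.5 × 5.44 × 0.874² = 2.08 mA, giving V_DS = V_DD − I_D R_D = 1.88 − 2.08 × 0.255 = 1.35 V.
V_DS = 1.35 V ≥ V_ov = 0.874 V, confirming saturation.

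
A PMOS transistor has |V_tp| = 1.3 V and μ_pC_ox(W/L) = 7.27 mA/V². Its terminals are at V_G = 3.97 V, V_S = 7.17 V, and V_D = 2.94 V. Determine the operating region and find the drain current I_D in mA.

Saturation; I_D = 13.1 mA

V_SG = V_S − V_G = 7.17 − 3.97 = 3.2 V; V_SD = V_S − V_D = 7.17 − 2.94 = 4.23 V.
V_ov = V_SG − |V_tp| = 3.2 − 1.3 = 1.9 V.
Since V_SD = 4.23 V ≥ V_ov = 1.9 V, the device is in saturation.
I_D = ½ k_p V_ov² = 0.5 × 7.27 × 1.9² = 13.1 mA.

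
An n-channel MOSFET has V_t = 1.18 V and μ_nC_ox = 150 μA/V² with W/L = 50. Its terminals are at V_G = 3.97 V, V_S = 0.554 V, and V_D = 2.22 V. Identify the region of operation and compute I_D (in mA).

Triode; I_D = 17.5 mA

V_GS = V_G − V_S = 3.97 − 0.554 = 3.42 V; V_DS = V_D − V_S = 2.22 − 0.554 = 1.67 V.
k_n = μ_nC_ox · (W/L) = 7.5 mA/V².
V_ov = V_GS − V_t = 3.42 − 1.18 = 2.24 V.
Since V_DS = 1.67 V < V_ov = 2.24 V, the device is in the triode region.
I_D = k_n [V_ov · V_DS − ½ V_DS²] = 7.5 × [2.24 × 1.67 − 0.5 × 1.67²] = 17.5 mA.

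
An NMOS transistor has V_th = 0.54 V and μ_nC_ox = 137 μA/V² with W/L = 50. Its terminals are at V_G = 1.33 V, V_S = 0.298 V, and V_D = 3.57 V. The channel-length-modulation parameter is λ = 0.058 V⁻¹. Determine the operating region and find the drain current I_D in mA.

Saturation; I_D = 0.986 mA

V_GS = V_G − V_S = 1.33 − 0.298 = 1.03 V; V_DS = V_D − V_S = 3.57 − 0.298 = 3.27 V.
k_n = μ_nC_ox · (W/L) = 6.85 mA/V².
V_ov = V_GS − V_th = 1.03 − 0.54 = 0.492 V.
Since V_DS = 3.27 V ≥ V_ov = 0.492 V, the device is in saturation.
I_D = ½ k_n V_ov² (1 + λ V_DS) = 0.5 × 6.85 × 0.492² × (1 + 0.058 × 3.27) = 0.986 mA.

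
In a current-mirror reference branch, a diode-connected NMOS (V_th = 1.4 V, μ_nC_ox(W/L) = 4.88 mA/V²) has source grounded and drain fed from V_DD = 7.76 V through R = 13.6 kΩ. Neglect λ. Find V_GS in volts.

V_GS = 1.82 V

With gate tied to drain, V_GS = V_DS ≥ V_GS − V_th, so the device is in saturation.
KCL at the drain: ½ k_n (V_GS − V_th)² = (V_DD − V_GS)/R.
Let x = V_GS − 1.4. Then 33.2 x² + x − 6.36 = 0, giving x = 0.423 V (positive root), so V_GS = 1.82 V.
I_D = (V_DD − V_GS)/R = (7.76 − 1.82) / 13.6 = 0.437 mA.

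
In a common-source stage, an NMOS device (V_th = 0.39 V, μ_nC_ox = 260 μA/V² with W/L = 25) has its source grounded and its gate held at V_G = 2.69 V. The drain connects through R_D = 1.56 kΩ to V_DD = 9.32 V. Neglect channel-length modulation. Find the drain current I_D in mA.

I_D = 5.71 mA

V_GS = V_G = 2.69 V, so V_ov = 2.69 − 0.39 = 2.3 V.
k_n = μ_nC_ox · (W/L) = 6.5 mA/V².
Assume saturation: I_D = ½ k_n V_ov² = 0.5 × 6.5 × 2.3² = 17.2 mA, giving V_DS = V_DD − I_D R_D = 9.32 − 17.2 × 1.56 = -17.5 V.
But -17.5 V < V_ov = 2.3 V, so the device is actually in triode.
In triode I_D = k_n[V_ov V_DS − ½ V_DS²] and I_D = (V_DD − V_DS)/R_D. Equating: 5.07 V_DS² − 24.32 V_DS + 9.32 = 0, giving V_DS = 0.42 V (the root below V_ov).
I_D = (9.32 − 0.42) / 1.56 = 5.71 mA.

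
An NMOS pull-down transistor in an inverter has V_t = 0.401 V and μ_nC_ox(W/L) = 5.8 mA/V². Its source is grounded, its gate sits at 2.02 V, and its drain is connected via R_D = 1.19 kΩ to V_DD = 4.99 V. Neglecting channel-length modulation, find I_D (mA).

V_GS = V_G = 2.02 V, so V_ov = 2.02 − 0.401 = 1.62 V.
Assume saturation: I_D = ½ k_n V_ov² = 0.5 × 5.8 × 1.62² = 7.6 mA, giving V_DS = V_DD − I_D R_D = 4.99 − 7.6 × 1.19 = -4.06 V.
But -4.06 V < V_ov = 1.62 V, so the device is actually in triode.
In triode I_D = k_n[V_ov V_DS − ½ V_DS²] and I_D = (V_DD − V_DS)/R_D. Equating: 3.45 V_DS² − 12.17 V_DS + 4.99 = 0, giving V_DS = 0.473 V (the root below V_ov).
I_D = (4.99 − 0.473) / 1.19 = 3.8 mA.

I_D = 3.80 mA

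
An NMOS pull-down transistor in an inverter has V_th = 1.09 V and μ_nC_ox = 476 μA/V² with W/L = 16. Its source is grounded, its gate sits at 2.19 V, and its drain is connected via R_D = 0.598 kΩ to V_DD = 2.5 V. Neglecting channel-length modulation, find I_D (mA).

I_D = 3.32 mA

V_GS = V_G = 2.19 V, so V_ov = 2.19 − 1.09 = 1.1 V.
k_n = μ_nC_ox · (W/L) = 7.616 mA/V².
Assume saturation: I_D = ½ k_n V_ov² = 0.5 × 7.616 × 1.1² = 4.61 mA, giving V_DS = V_DD − I_D R_D = 2.5 − 4.61 × 0.598 = -0.255 V.
But -0.255 V < V_ov = 1.1 V, so the device is actually in triode.
In triode I_D = k_n[V_ov V_DS − ½ V_DS²] and I_D = (V_DD − V_DS)/R_D. Equating: 2.28 V_DS² − 6.01 V_DS + 2.5 = 0, giving V_DS = 0.517 V (the root below V_ov).
I_D = (2.5 − 0.517) / 0.598 = 3.32 mA.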